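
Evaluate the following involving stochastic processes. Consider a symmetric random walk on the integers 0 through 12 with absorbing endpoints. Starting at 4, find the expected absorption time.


For symmetric RW on 0,...,N with absorbing barriers, E(i) = i*(N-i)
E(4) = 4 * 8 = 32

32


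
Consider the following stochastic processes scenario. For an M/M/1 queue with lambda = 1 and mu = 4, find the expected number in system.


rho = 1/4 = 0.2500
L = rho/(1-rho)
= 0.2500/0.7500
= 0.3333

0.3333


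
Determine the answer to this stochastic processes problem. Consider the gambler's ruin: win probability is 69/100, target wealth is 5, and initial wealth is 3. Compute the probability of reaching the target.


Gambler's ruin formula:
r = q/p = 0.3100/0.6900 = 0.4493
P(win) = (1 - r^i)/(1 - r^N)
= (1 - 0.4493^3)/(1 - 0.4493^5)
= 0.9263

0.9263


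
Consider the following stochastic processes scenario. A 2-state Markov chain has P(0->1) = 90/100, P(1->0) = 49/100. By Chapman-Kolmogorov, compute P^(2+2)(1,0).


P^4 = P^2 * P^2
Computing via matrix multiplication of the transition matrix.
Entry (1,0) of P^4 = 0.3444

0.3444


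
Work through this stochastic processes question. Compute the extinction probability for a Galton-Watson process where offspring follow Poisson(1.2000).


Since mu = 1.2000 > 1, extinction prob q < 1.
Solve s = exp(mu*(s-1)) iteratively.
q = 0.6863

0.6863


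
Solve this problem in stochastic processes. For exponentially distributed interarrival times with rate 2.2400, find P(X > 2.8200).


P(X > t) = exp(-lambda * t)
= exp(-2.2400 * 2.8200)
= exp(-6.3168) = 0.0018

0.0018


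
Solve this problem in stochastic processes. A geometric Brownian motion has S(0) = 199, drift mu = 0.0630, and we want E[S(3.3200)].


E[S(t)] = S(0) * exp(mu * t)
= 199 * exp(0.0630 * 3.3200)
= 199 * 1.2326
= 245.2958

245.2958


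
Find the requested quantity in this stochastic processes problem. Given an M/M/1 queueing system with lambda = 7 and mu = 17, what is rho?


rho = lambda/mu
= 7/17
= 0.4118

0.4118


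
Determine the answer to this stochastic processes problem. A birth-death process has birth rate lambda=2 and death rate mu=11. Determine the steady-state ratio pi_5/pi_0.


For birth-death process, pi_n/pi_0 = (lambda/mu)^n
= (2/11)^5
= 1.9869e-04

1.9869e-04


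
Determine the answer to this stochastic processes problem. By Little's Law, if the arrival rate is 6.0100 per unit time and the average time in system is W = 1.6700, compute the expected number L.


Little's Law: L = lambda * W
= 6.0100 * 1.6700
= 10.0367

10.0367


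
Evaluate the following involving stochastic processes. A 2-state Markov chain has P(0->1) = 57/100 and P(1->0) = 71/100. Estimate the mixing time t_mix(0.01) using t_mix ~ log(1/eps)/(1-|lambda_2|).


lambda_2 = |1 - p01 - p10| = |1 - 0.5700 - 0.7100| = 0.2800
t_mix ~ log(1/eps)/(1 - |lambda_2|)
= log(100)/(1 - 0.2800) = 4.6052/0.7200
= 6.3961

6.3961


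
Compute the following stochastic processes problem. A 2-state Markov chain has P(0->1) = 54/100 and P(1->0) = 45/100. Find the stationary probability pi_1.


Stationary distribution: pi_0 = p10/(p01+p10), pi_1 = p01/(p01+p10)
p01 = 0.5400, p10 = 0.4500
pi_1 = 0.5455

0.5455


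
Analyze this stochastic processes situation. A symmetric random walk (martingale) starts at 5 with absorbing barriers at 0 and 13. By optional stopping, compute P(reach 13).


By optional stopping theorem: E(M at tau) = M(0) = 5
P(hit 13)*13 + P(hit 0)*0 = 5
P(hit 13) = (5 - 0)/(13 - 0) = 5/13 = 0.3846

0.3846


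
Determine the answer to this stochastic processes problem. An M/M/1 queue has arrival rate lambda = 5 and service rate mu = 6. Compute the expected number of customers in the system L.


rho = 5/6 = 0.8333
L = rho/(1-rho)
= 0.8333/0.1667
= 5.0000

5.0000


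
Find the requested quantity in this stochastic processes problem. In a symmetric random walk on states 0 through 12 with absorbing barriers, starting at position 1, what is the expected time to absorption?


For symmetric RW on 0,...,N with absorbing barriers, E(i) = i*(N-i)
E(1) = 1 * 11 = 11

11


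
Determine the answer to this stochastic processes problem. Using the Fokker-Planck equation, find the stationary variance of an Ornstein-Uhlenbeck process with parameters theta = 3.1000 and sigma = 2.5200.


Stationary variance = sigma^2 / (2*theta)
= 2.5200^2 / (2*3.1000)
= 6.3504 / 6.2000
= 1.0243

1.0243


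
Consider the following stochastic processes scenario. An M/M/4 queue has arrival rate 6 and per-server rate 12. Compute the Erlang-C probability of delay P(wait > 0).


a = lambda/mu = 0.5000
rho = a/c = 0.1250
Erlang-C formula applied:
C(c,a) = 0.0018

0.0018


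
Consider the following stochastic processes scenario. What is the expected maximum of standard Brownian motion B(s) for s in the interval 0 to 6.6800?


E(max B(s)) = sqrt(2t/pi)
= sqrt(2*6.6800/pi)
= sqrt(4.2526)
= 2.0622

2.0622


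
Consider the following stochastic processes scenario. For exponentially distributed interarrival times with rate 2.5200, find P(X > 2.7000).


P(X > t) = exp(-lambda * t)
= exp(-2.5200 * 2.7000)
= exp(-6.8040) = 0.0011

0.0011


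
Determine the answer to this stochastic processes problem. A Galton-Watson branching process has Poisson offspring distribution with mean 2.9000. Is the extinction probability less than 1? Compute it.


Since mu = 2.9000 > 1, extinction prob q < 1.
Solve s = exp(mu*(s-1)) iteratively.
q = 0.0668

0.0668


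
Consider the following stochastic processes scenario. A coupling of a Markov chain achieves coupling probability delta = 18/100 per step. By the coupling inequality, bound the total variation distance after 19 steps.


TV distance bound <= (1-delta)^n
= (1 - 0.1800)^19
= 0.8200^19
= 0.0230

0.0230


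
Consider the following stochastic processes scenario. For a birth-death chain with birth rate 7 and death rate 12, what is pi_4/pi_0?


For birth-death process, pi_n/pi_0 = (lambda/mu)^n
= (7/12)^4
= 0.1158

0.1158


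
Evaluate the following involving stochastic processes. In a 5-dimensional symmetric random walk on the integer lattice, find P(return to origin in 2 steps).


P(return in 2 steps) = P(reverse first step) = 1/(2d)
= 1/10
= 0.1000

0.1000


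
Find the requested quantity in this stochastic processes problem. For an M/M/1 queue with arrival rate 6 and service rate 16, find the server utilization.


rho = lambda/mu
= 6/16
= 0.3750

0.3750


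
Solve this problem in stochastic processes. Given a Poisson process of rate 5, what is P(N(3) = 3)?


P(N(t)=k) = (lambda*t)^k * exp(-lambda*t) / k!
lambda*t = 15
= 15^3 * exp(-15) / 3!
= 3375 * 3.0590e-07 / 6
= 1.7207e-04

1.7207e-04


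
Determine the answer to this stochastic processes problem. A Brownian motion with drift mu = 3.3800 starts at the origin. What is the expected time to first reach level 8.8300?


Expected first passage time = a/mu
= 8.8300/3.3800
= 2.6124

2.6124


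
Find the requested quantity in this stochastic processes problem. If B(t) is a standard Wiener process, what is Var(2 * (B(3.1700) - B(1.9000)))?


Var(alpha*(B(t)-B(s))) = alpha^2 * (t-s)
= 2^2 * (3.1700 - 1.9000)
= 4 * 1.2700
= 5.0800

5.0800


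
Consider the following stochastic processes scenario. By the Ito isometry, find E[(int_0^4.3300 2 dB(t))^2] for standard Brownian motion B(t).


By Ito isometry: E[(int f dB)^2] = int f^2 dt
= 2^2 * 4.3300
= 4 * 4.3300 = 17.3200

17.3200


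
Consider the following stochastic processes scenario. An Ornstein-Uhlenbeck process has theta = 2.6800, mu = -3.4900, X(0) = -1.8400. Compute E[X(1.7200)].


E[X(t)] = mu + (X(0) - mu)*exp(-theta*t)
= -3.4900 + (-1.8400 - -3.4900)*exp(-2.6800*1.7200)
= -3.4900 + 1.6500 * 0.0100
= -3.4736

-3.4736


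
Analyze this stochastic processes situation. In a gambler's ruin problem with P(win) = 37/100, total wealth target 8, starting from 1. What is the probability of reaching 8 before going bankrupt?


Gambler's ruin formula:
r = q/p = 0.6300/0.3700 = 1.7027
P(win) = (1 - r^i)/(1 - r^N)
= (1 - 1.7027^1)/(1 - 1.7027^8)
= 0.0101

0.0101


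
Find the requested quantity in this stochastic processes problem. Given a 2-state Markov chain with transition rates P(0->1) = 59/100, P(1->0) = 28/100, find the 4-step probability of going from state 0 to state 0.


Computing P^4 by matrix multiplication.
P = [[0.4100, 0.5900], [0.2800, 0.7200]]
After raising P to the power 4:
P^4(0,0) = 0.3220

0.3220


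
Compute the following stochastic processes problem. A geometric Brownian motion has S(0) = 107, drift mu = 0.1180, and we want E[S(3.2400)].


E[S(t)] = S(0) * exp(mu * t)
= 107 * exp(0.1180 * 3.2400)
= 107 * 1.4657
= 156.8279

156.8279


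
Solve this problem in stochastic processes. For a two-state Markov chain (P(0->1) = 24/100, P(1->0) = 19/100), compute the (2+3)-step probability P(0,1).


P^5 = P^2 * P^3
Computing via matrix multiplication of the transition matrix.
Entry (0,1) of P^5 = 0.5246

0.5246


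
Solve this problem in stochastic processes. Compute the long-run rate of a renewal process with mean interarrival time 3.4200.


Long-run renewal rate = 1/E(X)
= 1/3.4200
= 0.2924

0.2924


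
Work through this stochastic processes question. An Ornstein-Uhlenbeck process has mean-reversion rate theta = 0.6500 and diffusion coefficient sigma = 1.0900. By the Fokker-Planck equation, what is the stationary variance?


Stationary variance = sigma^2 / (2*theta)
= 1.0900^2 / (2*0.6500)
= 1.1881 / 1.3000
= 0.9139

0.9139


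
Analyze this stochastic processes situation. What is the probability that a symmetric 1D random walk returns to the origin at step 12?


P(S(12) = 0) = C(12,6) / 4^6
= 924 / 4096
= 0.2256

0.2256


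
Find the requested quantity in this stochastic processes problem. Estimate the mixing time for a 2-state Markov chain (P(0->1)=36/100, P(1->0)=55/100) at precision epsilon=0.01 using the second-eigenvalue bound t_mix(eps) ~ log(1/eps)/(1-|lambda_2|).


lambda_2 = |1 - p01 - p10| = |1 - 0.3600 - 0.5500| = 0.0900
t_mix ~ log(1/eps)/(1 - |lambda_2|)
= log(100)/(1 - 0.0900) = 4.6052/0.9100
= 5.0606

5.0606


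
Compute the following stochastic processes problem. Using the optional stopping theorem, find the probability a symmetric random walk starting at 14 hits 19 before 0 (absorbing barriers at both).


By optional stopping theorem: E(M at tau) = M(0) = 14
P(hit 19)*19 + P(hit 0)*0 = 14
P(hit 19) = (14 - 0)/(19 - 0) = 14/19 = 0.7368

0.7368


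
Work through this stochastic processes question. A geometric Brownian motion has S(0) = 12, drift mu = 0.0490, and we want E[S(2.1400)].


E[S(t)] = S(0) * exp(mu * t)
= 12 * exp(0.0490 * 2.1400)
= 12 * 1.1106
= 13.3267

13.3267


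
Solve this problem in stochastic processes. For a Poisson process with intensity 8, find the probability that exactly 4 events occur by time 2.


P(N(t)=k) = (lambda*t)^k * exp(-lambda*t) / k!
lambda*t = 16
= 16^4 * exp(-16) / 4!
= 65536 * 1.1254e-07 / 24
= 3.0730e-04

3.0730e-04


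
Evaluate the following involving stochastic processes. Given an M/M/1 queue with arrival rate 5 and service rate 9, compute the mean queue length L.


rho = 5/9 = 0.5556
L = rho/(1-rho)
= 0.5556/0.4444
= 1.2500

1.2500


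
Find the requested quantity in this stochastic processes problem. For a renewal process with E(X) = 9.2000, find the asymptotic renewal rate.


Long-run renewal rate = 1/E(X)
= 1/9.2000
= 0.1087

0.1087


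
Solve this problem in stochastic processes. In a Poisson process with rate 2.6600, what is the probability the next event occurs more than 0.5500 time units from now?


P(X > t) = exp(-lambda * t)
= exp(-2.6600 * 0.5500)
= exp(-1.4630) = 0.2315

0.2315


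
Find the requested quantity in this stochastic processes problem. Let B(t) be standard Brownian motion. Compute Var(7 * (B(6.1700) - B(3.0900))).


Var(alpha*(B(t)-B(s))) = alpha^2 * (t-s)
= 7^2 * (6.1700 - 3.0900)
= 49 * 3.0800
= 150.9200

150.9200


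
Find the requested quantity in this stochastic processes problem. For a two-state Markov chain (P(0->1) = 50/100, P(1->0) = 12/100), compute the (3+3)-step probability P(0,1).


P^6 = P^3 * P^3
Computing via matrix multiplication of the transition matrix.
Entry (0,1) of P^6 = 0.8040

0.8040


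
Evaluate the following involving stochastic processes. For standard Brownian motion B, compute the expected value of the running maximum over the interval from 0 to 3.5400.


E(max B(s)) = sqrt(2t/pi)
= sqrt(2*3.5400/pi)
= sqrt(2.2536)
= 1.5012

1.5012


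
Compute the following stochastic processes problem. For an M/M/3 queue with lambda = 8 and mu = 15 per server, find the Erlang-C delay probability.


a = lambda/mu = 0.5333
rho = a/c = 0.1778
Erlang-C formula applied:
C(c,a) = 0.0180

0.0180


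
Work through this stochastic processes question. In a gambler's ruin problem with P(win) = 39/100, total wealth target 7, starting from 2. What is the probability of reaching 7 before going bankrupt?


Gambler's ruin formula:
r = q/p = 0.6100/0.3900 = 1.5641
P(win) = (1 - r^i)/(1 - r^N)
= (1 - 1.5641^2)/(1 - 1.5641^7)
= 0.0660

0.0660


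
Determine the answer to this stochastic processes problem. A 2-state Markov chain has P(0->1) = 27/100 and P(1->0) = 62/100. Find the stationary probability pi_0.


Stationary distribution: pi_0 = p10/(p01+p10), pi_1 = p01/(p01+p10)
p01 = 0.2700, p10 = 0.6200
pi_0 = 0.6966

0.6966


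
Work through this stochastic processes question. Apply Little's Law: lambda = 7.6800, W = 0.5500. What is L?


Little's Law: L = lambda * W
= 7.6800 * 0.5500
= 4.2240

4.2240


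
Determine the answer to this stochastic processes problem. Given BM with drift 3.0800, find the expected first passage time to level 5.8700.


Expected first passage time = a/mu
= 5.8700/3.0800
= 1.9058

1.9058


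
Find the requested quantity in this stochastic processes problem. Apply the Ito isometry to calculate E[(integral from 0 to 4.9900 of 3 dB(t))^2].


By Ito isometry: E[(int f dB)^2] = int f^2 dt
= 3^2 * 4.9900
= 9 * 4.9900 = 44.9100

44.9100


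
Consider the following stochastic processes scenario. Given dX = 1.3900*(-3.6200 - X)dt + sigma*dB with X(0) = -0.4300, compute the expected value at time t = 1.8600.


E[X(t)] = mu + (X(0) - mu)*exp(-theta*t)
= -3.6200 + (-0.4300 - -3.6200)*exp(-1.3900*1.8600)
= -3.6200 + 3.1900 * 0.0754
= -3.3796

-3.3796


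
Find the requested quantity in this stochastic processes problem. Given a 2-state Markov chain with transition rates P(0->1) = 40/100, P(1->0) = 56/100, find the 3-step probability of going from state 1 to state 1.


Computing P^3 by matrix multiplication.
P = [[0.6000, 0.4000], [0.5600, 0.4400]]
After raising P to the power 3:
P^3(1,1) = 0.4167

0.4167


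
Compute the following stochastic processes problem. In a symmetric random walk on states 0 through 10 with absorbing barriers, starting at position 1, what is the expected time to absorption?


For symmetric RW on 0,...,N with absorbing barriers, E(i) = i*(N-i)
E(1) = 1 * 9 = 9

9


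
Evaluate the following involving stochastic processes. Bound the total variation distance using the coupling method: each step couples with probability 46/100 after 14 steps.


TV distance bound <= (1-delta)^n
= (1 - 0.4600)^14
= 0.5400^14
= 1.7927e-04

1.7927e-04


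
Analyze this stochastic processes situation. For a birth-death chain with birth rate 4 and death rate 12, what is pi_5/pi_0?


For birth-death process, pi_n/pi_0 = (lambda/mu)^n
= (4/12)^5
= 0.0041

0.0041


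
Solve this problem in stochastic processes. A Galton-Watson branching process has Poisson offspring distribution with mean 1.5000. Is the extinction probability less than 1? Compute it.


Since mu = 1.5000 > 1, extinction prob q < 1.
Solve s = exp(mu*(s-1)) iteratively.
q = 0.4172

0.4172


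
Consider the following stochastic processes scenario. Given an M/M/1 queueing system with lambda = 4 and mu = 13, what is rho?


rho = lambda/mu
= 4/13
= 0.3077

0.3077


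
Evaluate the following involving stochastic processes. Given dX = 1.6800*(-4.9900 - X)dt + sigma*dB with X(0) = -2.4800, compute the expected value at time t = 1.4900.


E[X(t)] = mu + (X(0) - mu)*exp(-theta*t)
= -4.9900 + (-2.4800 - -4.9900)*exp(-1.6800*1.4900)
= -4.9900 + 2.5100 * 0.0818
= -4.7846

-4.7846


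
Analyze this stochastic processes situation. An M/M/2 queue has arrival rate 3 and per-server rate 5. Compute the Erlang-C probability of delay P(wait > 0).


a = lambda/mu = 0.6000
rho = a/c = 0.3000
Erlang-C formula applied:
C(c,a) = 0.1385

0.1385


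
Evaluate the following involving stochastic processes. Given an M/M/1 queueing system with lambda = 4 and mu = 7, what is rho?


rho = lambda/mu
= 4/7
= 0.5714

0.5714


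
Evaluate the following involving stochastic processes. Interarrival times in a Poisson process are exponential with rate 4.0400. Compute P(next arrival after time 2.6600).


P(X > t) = exp(-lambda * t)
= exp(-4.0400 * 2.6600)
= exp(-10.7464) = 2.1523e-05

2.1523e-05


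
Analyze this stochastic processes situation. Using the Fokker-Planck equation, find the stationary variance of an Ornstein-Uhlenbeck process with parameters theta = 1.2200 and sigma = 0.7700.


Stationary variance = sigma^2 / (2*theta)
= 0.7700^2 / (2*1.2200)
= 0.5929 / 2.4400
= 0.2430

0.2430


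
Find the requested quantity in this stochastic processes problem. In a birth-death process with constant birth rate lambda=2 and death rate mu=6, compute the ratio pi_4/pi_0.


For birth-death process, pi_n/pi_0 = (lambda/mu)^n
= (2/6)^4
= 0.0123

0.0123


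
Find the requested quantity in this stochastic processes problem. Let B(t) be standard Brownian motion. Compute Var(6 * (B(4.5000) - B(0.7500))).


Var(alpha*(B(t)-B(s))) = alpha^2 * (t-s)
= 6^2 * (4.5000 - 0.7500)
= 36 * 3.7500
= 135.0000

135.0000


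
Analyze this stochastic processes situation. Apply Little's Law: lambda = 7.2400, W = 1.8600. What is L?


Little's Law: L = lambda * W
= 7.2400 * 1.8600
= 13.4664

13.4664


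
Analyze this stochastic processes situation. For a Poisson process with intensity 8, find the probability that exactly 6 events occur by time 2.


P(N(t)=k) = (lambda*t)^k * exp(-lambda*t) / k!
lambda*t = 16
= 16^6 * exp(-16) / 6!
= 16777216 * 1.1254e-07 / 720
= 0.0026

0.0026


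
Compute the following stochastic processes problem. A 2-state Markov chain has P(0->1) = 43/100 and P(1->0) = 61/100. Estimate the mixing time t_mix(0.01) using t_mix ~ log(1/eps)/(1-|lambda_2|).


lambda_2 = |1 - p01 - p10| = |1 - 0.4300 - 0.6100| = 0.0400
t_mix ~ log(1/eps)/(1 - |lambda_2|)
= log(100)/(1 - 0.0400) = 4.6052/0.9600
= 4.7971

4.7971


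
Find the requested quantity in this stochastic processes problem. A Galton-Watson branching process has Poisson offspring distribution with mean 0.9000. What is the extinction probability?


Since mu = 0.9000 <= 1, extinction probability = 1.

1.0000


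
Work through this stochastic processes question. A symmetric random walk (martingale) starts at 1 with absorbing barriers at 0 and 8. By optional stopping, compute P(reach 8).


By optional stopping theorem: E(M at tau) = M(0) = 1
P(hit 8)*8 + P(hit 0)*0 = 1
P(hit 8) = (1 - 0)/(8 - 0) = 1/8 = 0.1250

0.1250


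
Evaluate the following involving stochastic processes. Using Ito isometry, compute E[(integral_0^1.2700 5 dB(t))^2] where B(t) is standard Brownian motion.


By Ito isometry: E[(int f dB)^2] = int f^2 dt
= 5^2 * 1.2700
= 25 * 1.2700 = 31.7500

31.7500


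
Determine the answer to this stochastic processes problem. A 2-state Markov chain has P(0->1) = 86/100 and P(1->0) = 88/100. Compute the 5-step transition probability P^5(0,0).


Computing P^5 by matrix multiplication.
P = [[0.1400, 0.8600], [0.8800, 0.1200]]
After raising P to the power 5:
P^5(0,0) = 0.3961

0.3961


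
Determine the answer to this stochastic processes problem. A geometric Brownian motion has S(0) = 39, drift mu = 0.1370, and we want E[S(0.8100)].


E[S(t)] = S(0) * exp(mu * t)
= 39 * exp(0.1370 * 0.8100)
= 39 * 1.1174
= 43.5771

43.5771


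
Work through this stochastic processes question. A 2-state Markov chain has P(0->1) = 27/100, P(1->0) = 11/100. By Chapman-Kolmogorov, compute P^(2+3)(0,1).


P^5 = P^2 * P^3
Computing via matrix multiplication of the transition matrix.
Entry (0,1) of P^5 = 0.6454

0.6454


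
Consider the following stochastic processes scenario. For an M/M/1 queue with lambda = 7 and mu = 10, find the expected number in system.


rho = 7/10 = 0.7000
L = rho/(1-rho)
= 0.7000/0.3000
= 2.3333

2.3333


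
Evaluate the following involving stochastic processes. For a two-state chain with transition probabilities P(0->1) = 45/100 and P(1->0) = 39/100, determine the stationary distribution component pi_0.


Stationary distribution: pi_0 = p10/(p01+p10), pi_1 = p01/(p01+p10)
p01 = 0.4500, p10 = 0.3900
pi_0 = 0.4643

0.4643


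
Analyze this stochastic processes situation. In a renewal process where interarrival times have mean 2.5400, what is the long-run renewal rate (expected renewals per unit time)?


Long-run renewal rate = 1/E(X)
= 1/2.5400
= 0.3937

0.3937


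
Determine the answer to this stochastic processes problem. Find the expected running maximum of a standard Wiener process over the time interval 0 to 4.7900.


E(max B(s)) = sqrt(2t/pi)
= sqrt(2*4.7900/pi)
= sqrt(3.0494)
= 1.7463

1.7463


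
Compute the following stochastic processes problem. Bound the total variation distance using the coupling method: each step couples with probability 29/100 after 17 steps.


TV distance bound <= (1-delta)^n
= (1 - 0.2900)^17
= 0.7100^17
= 0.0030

0.0030


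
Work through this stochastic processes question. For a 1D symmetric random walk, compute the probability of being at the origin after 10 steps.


P(S(10) = 0) = C(10,5) / 4^5
= 252 / 1024
= 0.2461

0.2461


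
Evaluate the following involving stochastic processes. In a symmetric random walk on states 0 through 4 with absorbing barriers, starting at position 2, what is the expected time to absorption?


For symmetric RW on 0,...,N with absorbing barriers, E(i) = i*(N-i)
E(2) = 2 * 2 = 4

4


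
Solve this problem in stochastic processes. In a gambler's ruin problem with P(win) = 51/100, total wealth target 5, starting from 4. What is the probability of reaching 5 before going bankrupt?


Gambler's ruin formula:
r = q/p = 0.4900/0.5100 = 0.9608
P(win) = (1 - r^i)/(1 - r^N)
= (1 - 0.9608^4)/(1 - 0.9608^5)
= 0.8157

0.8157


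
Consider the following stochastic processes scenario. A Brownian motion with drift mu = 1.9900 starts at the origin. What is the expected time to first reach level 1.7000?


Expected first passage time = a/mu
= 1.7000/1.9900
= 0.8543

0.8543


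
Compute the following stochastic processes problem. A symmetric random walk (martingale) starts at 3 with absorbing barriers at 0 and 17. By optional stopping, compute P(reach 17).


By optional stopping theorem: E(M at tau) = M(0) = 3
P(hit 17)*17 + P(hit 0)*0 = 3
P(hit 17) = (3 - 0)/(17 - 0) = 3/17 = 0.1765

0.1765


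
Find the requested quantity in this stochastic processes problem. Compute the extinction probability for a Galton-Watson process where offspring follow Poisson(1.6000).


Since mu = 1.6000 > 1, extinction prob q < 1.
Solve s = exp(mu*(s-1)) iteratively.
q = 0.3580

0.3580


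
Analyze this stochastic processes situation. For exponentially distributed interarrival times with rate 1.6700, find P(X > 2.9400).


P(X > t) = exp(-lambda * t)
= exp(-1.6700 * 2.9400)
= exp(-4.9098) = 0.0074

0.0074


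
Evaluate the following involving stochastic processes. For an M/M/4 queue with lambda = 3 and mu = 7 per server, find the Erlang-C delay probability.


a = lambda/mu = 0.4286
rho = a/c = 0.1071
Erlang-C formula applied:
C(c,a) = 0.0010

0.0010


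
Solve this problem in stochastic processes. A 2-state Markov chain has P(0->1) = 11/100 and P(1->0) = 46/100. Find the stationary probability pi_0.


Stationary distribution: pi_0 = p10/(p01+p10), pi_1 = p01/(p01+p10)
p01 = 0.1100, p10 = 0.4600
pi_0 = 0.8070

0.8070


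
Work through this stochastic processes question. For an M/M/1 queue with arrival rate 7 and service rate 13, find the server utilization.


rho = lambda/mu
= 7/13
= 0.5385

0.5385


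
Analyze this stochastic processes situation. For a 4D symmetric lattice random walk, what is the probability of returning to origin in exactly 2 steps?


P(return in 2 steps) = P(reverse first step) = 1/(2d)
= 1/8
= 0.1250

0.1250


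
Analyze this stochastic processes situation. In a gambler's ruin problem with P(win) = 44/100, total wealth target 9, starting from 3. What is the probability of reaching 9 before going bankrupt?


Gambler's ruin formula:
r = q/p = 0.5600/0.4400 = 1.2727
P(win) = (1 - r^i)/(1 - r^N)
= (1 - 1.2727^3)/(1 - 1.2727^9)
= 0.1368

0.1368


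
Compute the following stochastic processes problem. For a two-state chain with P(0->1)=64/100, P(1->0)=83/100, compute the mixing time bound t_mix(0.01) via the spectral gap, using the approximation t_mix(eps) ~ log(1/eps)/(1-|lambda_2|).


lambda_2 = |1 - p01 - p10| = |1 - 0.6400 - 0.8300| = 0.4700
t_mix ~ log(1/eps)/(1 - |lambda_2|)
= log(100)/(1 - 0.4700) = 4.6052/0.5300
= 8.6890

8.6890


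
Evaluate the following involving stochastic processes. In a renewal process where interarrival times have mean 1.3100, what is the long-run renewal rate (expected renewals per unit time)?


Long-run renewal rate = 1/E(X)
= 1/1.3100
= 0.7634

0.7634


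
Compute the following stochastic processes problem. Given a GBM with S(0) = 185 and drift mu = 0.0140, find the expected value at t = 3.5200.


E[S(t)] = S(0) * exp(mu * t)
= 185 * exp(0.0140 * 3.5200)
= 185 * 1.0505
= 194.3452

194.3452


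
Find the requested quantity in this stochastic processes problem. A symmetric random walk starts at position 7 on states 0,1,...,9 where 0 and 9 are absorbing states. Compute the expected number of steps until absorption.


For symmetric RW on 0,...,N with absorbing barriers, E(i) = i*(N-i)
E(7) = 7 * 2 = 14

14


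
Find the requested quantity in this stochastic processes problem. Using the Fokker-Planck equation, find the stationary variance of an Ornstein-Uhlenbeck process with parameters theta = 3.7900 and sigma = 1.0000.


Stationary variance = sigma^2 / (2*theta)
= 1.0000^2 / (2*3.7900)
= 1.0000 / 7.5800
= 0.1319

0.1319


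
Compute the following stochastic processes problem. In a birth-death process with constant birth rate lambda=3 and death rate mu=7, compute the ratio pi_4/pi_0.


For birth-death process, pi_n/pi_0 = (lambda/mu)^n
= (3/7)^4
= 0.0337

0.0337


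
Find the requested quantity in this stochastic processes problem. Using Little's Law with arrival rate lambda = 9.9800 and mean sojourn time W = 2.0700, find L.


Little's Law: L = lambda * W
= 9.9800 * 2.0700
= 20.6586

20.6586


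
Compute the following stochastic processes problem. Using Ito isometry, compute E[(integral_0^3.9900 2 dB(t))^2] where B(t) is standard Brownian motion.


By Ito isometry: E[(int f dB)^2] = int f^2 dt
= 2^2 * 3.9900
= 4 * 3.9900 = 15.9600

15.9600


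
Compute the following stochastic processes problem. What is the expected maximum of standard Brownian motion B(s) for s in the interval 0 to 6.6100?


E(max B(s)) = sqrt(2t/pi)
= sqrt(2*6.6100/pi)
= sqrt(4.2081)
= 2.0514

2.0514


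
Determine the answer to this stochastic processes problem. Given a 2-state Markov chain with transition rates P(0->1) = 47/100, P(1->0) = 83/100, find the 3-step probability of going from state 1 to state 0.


Computing P^3 by matrix multiplication.
P = [[0.5300, 0.4700], [0.8300, 0.1700]]
After raising P to the power 3:
P^3(1,0) = 0.6557

0.6557


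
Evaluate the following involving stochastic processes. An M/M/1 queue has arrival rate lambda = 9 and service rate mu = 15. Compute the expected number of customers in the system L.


rho = 9/15 = 0.6000
L = rho/(1-rho)
= 0.6000/0.4000
= 1.5000

1.5000


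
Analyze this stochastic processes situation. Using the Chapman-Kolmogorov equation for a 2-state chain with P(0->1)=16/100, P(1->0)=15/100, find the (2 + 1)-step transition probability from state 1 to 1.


P^3 = P^2 * P^1
Computing via matrix multiplication of the transition matrix.
Entry (1,1) of P^3 = 0.6751

0.6751


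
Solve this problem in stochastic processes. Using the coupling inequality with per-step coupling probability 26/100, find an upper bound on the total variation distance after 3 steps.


TV distance bound <= (1-delta)^n
= (1 - 0.2600)^3
= 0.7400^3
= 0.4052

0.4052


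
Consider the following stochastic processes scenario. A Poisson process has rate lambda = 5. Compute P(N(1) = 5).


P(N(t)=k) = (lambda*t)^k * exp(-lambda*t) / k!
lambda*t = 5
= 5^5 * exp(-5) / 5!
= 3125 * 0.0067 / 120
= 0.1755

0.1755


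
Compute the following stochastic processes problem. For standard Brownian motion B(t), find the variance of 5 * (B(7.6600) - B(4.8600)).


Var(alpha*(B(t)-B(s))) = alpha^2 * (t-s)
= 5^2 * (7.6600 - 4.8600)
= 25 * 2.8000
= 70.0000

70.0000


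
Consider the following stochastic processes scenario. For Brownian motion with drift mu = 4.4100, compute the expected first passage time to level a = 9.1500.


Expected first passage time = a/mu
= 9.1500/4.4100
= 2.0748

2.0748


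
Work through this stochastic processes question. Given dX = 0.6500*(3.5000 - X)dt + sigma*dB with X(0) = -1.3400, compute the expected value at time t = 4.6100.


E[X(t)] = mu + (X(0) - mu)*exp(-theta*t)
= 3.5000 + (-1.3400 - 3.5000)*exp(-0.6500*4.6100)
= 3.5000 + -4.8400 * 0.0500
= 3.2582

3.2582


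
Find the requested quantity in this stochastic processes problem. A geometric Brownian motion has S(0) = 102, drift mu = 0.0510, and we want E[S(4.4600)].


E[S(t)] = S(0) * exp(mu * t)
= 102 * exp(0.0510 * 4.4600)
= 102 * 1.2554
= 128.0515

128.0515


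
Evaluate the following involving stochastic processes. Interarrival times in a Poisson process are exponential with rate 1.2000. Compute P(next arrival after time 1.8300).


P(X > t) = exp(-lambda * t)
= exp(-1.2000 * 1.8300)
= exp(-2.1960) = 0.1112

0.1112


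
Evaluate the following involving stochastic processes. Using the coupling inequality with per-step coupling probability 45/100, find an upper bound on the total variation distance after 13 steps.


TV distance bound <= (1-delta)^n
= (1 - 0.4500)^13
= 0.5500^13
= 4.2142e-04

4.2142e-04


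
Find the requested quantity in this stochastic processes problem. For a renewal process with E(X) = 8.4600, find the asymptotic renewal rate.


Long-run renewal rate = 1/E(X)
= 1/8.4600
= 0.1182

0.1182


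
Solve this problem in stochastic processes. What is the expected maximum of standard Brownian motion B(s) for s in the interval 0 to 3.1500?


E(max B(s)) = sqrt(2t/pi)
= sqrt(2*3.1500/pi)
= sqrt(2.0054)
= 1.4161

1.4161


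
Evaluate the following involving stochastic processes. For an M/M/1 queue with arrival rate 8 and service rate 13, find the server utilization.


rho = lambda/mu
= 8/13
= 0.6154

0.6154


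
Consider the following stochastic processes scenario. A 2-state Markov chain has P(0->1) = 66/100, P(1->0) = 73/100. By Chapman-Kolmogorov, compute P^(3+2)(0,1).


P^5 = P^3 * P^2
Computing via matrix multiplication of the transition matrix.
Entry (0,1) of P^5 = 0.4791

0.4791


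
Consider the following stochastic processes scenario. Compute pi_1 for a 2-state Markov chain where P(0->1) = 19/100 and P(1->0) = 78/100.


Stationary distribution: pi_0 = p10/(p01+p10), pi_1 = p01/(p01+p10)
p01 = 0.1900, p10 = 0.7800
pi_1 = 0.1959

0.1959


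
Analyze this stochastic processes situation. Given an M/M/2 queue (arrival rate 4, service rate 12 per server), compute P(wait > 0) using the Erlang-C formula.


a = lambda/mu = 0.3333
rho = a/c = 0.1667
Erlang-C formula applied:
C(c,a) = 0.0476

0.0476


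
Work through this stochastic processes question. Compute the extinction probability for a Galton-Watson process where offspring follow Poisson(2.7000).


Since mu = 2.7000 > 1, extinction prob q < 1.
Solve s = exp(mu*(s-1)) iteratively.
q = 0.0844

0.0844


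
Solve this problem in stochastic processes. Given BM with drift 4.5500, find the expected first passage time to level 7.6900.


Expected first passage time = a/mu
= 7.6900/4.5500
= 1.6901

1.6901


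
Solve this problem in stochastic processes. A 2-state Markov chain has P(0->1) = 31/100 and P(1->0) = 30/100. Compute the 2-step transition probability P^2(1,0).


Computing P^2 by matrix multiplication.
P = [[0.6900, 0.3100], [0.3000, 0.7000]]
After raising P to the power 2:
P^2(1,0) = 0.4170

0.4170


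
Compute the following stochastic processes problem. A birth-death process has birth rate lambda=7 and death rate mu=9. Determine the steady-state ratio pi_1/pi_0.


For birth-death process, pi_n/pi_0 = (lambda/mu)^n
= (7/9)^1
= 0.7778

0.7778


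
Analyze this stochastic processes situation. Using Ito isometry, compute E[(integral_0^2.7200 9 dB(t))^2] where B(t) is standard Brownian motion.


By Ito isometry: E[(int f dB)^2] = int f^2 dt
= 9^2 * 2.7200
= 81 * 2.7200 = 220.3200

220.3200


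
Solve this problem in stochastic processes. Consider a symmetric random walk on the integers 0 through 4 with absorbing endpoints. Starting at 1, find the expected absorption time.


For symmetric RW on 0,...,N with absorbing barriers, E(i) = i*(N-i)
E(1) = 1 * 3 = 3

3


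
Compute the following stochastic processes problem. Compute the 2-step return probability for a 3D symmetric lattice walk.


P(return in 2 steps) = P(reverse first step) = 1/(2d)
= 1/6
= 0.1667

0.1667


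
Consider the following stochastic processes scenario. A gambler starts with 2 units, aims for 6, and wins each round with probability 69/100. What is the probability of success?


Gambler's ruin formula:
r = q/p = 0.3100/0.6900 = 0.4493
P(win) = (1 - r^i)/(1 - r^N)
= (1 - 0.4493^2)/(1 - 0.4493^6)
= 0.8048

0.8048


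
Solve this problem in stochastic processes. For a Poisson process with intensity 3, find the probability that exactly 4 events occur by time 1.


P(N(t)=k) = (lambda*t)^k * exp(-lambda*t) / k!
lambda*t = 3
= 3^4 * exp(-3) / 4!
= 81 * 0.0498 / 24
= 0.1680

0.1680


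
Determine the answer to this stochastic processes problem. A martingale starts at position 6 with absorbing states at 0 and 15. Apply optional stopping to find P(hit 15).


By optional stopping theorem: E(M at tau) = M(0) = 6
P(hit 15)*15 + P(hit 0)*0 = 6
P(hit 15) = (6 - 0)/(15 - 0) = 2/5 = 0.4000

0.4000


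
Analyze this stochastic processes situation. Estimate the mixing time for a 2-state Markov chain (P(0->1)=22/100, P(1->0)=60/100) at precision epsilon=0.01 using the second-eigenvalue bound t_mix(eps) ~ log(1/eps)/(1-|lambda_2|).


lambda_2 = |1 - p01 - p10| = |1 - 0.2200 - 0.6000| = 0.1800
t_mix ~ log(1/eps)/(1 - |lambda_2|)
= log(100)/(1 - 0.1800) = 4.6052/0.8200
= 5.6161

5.6161


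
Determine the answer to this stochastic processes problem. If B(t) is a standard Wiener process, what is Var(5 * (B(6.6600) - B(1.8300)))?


Var(alpha*(B(t)-B(s))) = alpha^2 * (t-s)
= 5^2 * (6.6600 - 1.8300)
= 25 * 4.8300
= 120.7500

120.7500


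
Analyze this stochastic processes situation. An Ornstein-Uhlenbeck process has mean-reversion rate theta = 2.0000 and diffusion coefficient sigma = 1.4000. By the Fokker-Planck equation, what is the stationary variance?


Stationary variance = sigma^2 / (2*theta)
= 1.4000^2 / (2*2.0000)
= 1.9600 / 4.0000
= 0.4900

0.4900


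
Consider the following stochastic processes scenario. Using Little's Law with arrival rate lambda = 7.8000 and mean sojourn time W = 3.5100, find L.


Little's Law: L = lambda * W
= 7.8000 * 3.5100
= 27.3780

27.3780


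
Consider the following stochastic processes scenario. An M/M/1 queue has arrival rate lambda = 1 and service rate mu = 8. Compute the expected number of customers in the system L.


rho = 1/8 = 0.1250
L = rho/(1-rho)
= 0.1250/0.8750
= 0.1429

0.1429


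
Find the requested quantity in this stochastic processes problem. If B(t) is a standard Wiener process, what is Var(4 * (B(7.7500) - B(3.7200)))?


Var(alpha*(B(t)-B(s))) = alpha^2 * (t-s)
= 4^2 * (7.7500 - 3.7200)
= 16 * 4.0300
= 64.4800

64.4800


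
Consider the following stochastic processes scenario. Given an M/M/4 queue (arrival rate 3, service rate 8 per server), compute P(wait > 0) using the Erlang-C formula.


a = lambda/mu = 0.3750
rho = a/c = 0.0938
Erlang-C formula applied:
C(c,a) = 6.2488e-04

6.2488e-04


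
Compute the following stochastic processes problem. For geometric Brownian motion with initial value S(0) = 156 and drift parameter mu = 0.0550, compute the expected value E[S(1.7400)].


E[S(t)] = S(0) * exp(mu * t)
= 156 * exp(0.0550 * 1.7400)
= 156 * 1.1004
= 171.6669

171.6669


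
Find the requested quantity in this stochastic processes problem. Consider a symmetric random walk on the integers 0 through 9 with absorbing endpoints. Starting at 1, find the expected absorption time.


For symmetric RW on 0,...,N with absorbing barriers, E(i) = i*(N-i)
E(1) = 1 * 8 = 8

8


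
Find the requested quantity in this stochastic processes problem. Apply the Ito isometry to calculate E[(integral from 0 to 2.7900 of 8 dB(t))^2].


By Ito isometry: E[(int f dB)^2] = int f^2 dt
= 8^2 * 2.7900
= 64 * 2.7900 = 178.5600

178.5600


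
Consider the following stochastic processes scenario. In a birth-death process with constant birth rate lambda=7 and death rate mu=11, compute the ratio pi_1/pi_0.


For birth-death process, pi_n/pi_0 = (lambda/mu)^n
= (7/11)^1
= 0.6364

0.6364


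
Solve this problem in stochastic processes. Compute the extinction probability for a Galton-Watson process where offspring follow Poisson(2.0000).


Since mu = 2.0000 > 1, extinction prob q < 1.
Solve s = exp(mu*(s-1)) iteratively.
q = 0.2032

0.2032


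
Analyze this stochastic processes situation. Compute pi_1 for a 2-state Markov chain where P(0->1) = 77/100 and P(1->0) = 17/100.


Stationary distribution: pi_0 = p10/(p01+p10), pi_1 = p01/(p01+p10)
p01 = 0.7700, p10 = 0.1700
pi_1 = 0.8191

0.8191


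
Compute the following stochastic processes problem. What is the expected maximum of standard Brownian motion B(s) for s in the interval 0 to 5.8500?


E(max B(s)) = sqrt(2t/pi)
= sqrt(2*5.8500/pi)
= sqrt(3.7242)
= 1.9298

1.9298


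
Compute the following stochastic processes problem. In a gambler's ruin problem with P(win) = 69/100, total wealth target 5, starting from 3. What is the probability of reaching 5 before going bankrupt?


Gambler's ruin formula:
r = q/p = 0.3100/0.6900 = 0.4493
P(win) = (1 - r^i)/(1 - r^N)
= (1 - 0.4493^3)/(1 - 0.4493^5)
= 0.9263

0.9263


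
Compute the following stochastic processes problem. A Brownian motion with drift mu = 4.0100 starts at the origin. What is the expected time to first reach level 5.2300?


Expected first passage time = a/mu
= 5.2300/4.0100
= 1.3042

1.3042


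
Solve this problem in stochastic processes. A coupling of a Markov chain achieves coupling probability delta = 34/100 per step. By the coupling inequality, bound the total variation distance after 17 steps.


TV distance bound <= (1-delta)^n
= (1 - 0.3400)^17
= 0.6600^17
= 8.5555e-04

8.5555e-04


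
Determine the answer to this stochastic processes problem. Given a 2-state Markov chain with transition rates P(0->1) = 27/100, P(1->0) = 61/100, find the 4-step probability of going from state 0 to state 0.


Computing P^4 by matrix multiplication.
P = [[0.7300, 0.2700], [0.6100, 0.3900]]
After raising P to the power 4:
P^4(0,0) = 0.6932

0.6932
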